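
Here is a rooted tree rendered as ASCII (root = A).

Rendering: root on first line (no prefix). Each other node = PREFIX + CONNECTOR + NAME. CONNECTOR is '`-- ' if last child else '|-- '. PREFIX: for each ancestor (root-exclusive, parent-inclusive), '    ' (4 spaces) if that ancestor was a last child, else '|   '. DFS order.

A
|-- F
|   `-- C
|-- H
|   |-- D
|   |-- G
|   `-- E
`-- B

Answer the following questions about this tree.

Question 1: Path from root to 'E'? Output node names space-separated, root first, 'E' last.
Walk down from root: A -> H -> E

Answer: A H E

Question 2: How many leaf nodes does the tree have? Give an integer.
Answer: 5

Derivation:
Leaves (nodes with no children): B, C, D, E, G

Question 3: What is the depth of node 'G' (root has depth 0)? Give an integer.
Answer: 2

Derivation:
Path from root to G: A -> H -> G
Depth = number of edges = 2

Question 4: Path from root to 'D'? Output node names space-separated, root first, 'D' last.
Walk down from root: A -> H -> D

Answer: A H D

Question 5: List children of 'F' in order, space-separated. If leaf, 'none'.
Answer: C

Derivation:
Node F's children (from adjacency): C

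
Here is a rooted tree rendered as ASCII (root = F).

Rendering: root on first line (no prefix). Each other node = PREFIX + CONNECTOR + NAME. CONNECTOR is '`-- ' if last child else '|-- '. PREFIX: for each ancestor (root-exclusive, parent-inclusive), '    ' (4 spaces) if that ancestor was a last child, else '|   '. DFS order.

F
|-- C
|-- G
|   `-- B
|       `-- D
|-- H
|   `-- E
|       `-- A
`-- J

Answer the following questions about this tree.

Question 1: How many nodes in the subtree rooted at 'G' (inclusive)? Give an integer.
Answer: 3

Derivation:
Subtree rooted at G contains: B, D, G
Count = 3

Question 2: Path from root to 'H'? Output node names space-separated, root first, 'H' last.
Walk down from root: F -> H

Answer: F H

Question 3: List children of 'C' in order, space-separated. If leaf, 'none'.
Answer: none

Derivation:
Node C's children (from adjacency): (leaf)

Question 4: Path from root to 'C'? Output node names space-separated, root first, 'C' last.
Walk down from root: F -> C

Answer: F C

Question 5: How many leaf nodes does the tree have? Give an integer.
Leaves (nodes with no children): A, C, D, J

Answer: 4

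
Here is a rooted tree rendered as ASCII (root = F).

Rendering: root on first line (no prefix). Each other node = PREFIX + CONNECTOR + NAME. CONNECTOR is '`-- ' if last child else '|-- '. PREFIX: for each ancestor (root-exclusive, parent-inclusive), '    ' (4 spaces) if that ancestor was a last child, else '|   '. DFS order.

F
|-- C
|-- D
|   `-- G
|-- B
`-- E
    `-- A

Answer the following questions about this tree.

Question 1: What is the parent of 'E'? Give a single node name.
Answer: F

Derivation:
Scan adjacency: E appears as child of F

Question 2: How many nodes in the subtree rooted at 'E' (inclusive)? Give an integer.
Subtree rooted at E contains: A, E
Count = 2

Answer: 2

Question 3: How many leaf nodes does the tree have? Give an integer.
Answer: 4

Derivation:
Leaves (nodes with no children): A, B, C, G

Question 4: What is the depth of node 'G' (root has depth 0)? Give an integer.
Answer: 2

Derivation:
Path from root to G: F -> D -> G
Depth = number of edges = 2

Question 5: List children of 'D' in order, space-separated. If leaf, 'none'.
Node D's children (from adjacency): G

Answer: G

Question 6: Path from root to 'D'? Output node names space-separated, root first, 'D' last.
Walk down from root: F -> D

Answer: F D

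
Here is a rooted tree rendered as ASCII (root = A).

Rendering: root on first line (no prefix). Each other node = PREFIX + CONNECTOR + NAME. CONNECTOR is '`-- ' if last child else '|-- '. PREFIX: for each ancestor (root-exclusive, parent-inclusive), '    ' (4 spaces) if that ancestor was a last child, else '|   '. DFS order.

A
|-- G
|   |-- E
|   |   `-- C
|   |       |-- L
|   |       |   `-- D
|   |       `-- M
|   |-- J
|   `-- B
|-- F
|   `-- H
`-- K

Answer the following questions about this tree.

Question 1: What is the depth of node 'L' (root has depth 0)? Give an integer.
Answer: 4

Derivation:
Path from root to L: A -> G -> E -> C -> L
Depth = number of edges = 4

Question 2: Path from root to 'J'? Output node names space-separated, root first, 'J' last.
Answer: A G J

Derivation:
Walk down from root: A -> G -> J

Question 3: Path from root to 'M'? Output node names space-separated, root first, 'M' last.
Walk down from root: A -> G -> E -> C -> M

Answer: A G E C M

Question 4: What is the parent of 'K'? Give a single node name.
Answer: A

Derivation:
Scan adjacency: K appears as child of A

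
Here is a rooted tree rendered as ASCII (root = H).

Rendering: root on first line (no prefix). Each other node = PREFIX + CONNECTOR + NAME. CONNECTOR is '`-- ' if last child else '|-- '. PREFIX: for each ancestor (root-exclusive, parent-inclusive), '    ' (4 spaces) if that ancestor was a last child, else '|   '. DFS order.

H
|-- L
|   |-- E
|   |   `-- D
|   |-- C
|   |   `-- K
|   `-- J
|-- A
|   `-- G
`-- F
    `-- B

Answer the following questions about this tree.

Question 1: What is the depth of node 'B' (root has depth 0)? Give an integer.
Path from root to B: H -> F -> B
Depth = number of edges = 2

Answer: 2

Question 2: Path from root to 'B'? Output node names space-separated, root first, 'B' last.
Walk down from root: H -> F -> B

Answer: H F B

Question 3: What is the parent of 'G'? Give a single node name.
Answer: A

Derivation:
Scan adjacency: G appears as child of A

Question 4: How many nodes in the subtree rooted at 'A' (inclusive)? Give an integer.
Answer: 2

Derivation:
Subtree rooted at A contains: A, G
Count = 2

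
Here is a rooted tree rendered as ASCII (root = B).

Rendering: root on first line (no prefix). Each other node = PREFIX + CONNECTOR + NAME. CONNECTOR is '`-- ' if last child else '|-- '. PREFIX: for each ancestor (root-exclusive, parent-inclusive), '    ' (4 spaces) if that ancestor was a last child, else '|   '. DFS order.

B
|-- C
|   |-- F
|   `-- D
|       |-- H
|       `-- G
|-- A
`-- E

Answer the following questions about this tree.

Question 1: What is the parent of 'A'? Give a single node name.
Scan adjacency: A appears as child of B

Answer: B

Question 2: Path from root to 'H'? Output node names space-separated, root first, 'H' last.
Walk down from root: B -> C -> D -> H

Answer: B C D H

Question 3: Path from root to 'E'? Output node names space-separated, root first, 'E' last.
Answer: B E

Derivation:
Walk down from root: B -> E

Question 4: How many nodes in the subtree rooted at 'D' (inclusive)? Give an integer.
Subtree rooted at D contains: D, G, H
Count = 3

Answer: 3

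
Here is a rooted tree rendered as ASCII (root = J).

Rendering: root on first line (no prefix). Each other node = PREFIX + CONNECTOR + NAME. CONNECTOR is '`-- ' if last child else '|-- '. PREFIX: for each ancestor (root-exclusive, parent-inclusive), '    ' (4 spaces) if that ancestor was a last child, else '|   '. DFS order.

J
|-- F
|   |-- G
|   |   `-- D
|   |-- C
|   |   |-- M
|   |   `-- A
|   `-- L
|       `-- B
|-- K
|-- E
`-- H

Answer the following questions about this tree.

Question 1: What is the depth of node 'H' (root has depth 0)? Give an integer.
Path from root to H: J -> H
Depth = number of edges = 1

Answer: 1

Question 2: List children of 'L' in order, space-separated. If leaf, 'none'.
Answer: B

Derivation:
Node L's children (from adjacency): B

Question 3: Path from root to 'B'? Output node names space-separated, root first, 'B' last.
Answer: J F L B

Derivation:
Walk down from root: J -> F -> L -> B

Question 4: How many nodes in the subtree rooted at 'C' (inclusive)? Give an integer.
Answer: 3

Derivation:
Subtree rooted at C contains: A, C, M
Count = 3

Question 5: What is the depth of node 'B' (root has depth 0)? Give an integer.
Path from root to B: J -> F -> L -> B
Depth = number of edges = 3

Answer: 3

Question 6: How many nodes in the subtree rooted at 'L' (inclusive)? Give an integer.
Subtree rooted at L contains: B, L
Count = 2

Answer: 2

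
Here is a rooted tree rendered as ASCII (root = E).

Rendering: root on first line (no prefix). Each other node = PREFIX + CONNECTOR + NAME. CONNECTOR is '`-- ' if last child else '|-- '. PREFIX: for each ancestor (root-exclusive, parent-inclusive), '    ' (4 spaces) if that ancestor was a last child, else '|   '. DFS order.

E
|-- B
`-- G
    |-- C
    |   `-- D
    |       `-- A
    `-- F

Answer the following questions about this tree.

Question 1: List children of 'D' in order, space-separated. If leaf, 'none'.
Answer: A

Derivation:
Node D's children (from adjacency): A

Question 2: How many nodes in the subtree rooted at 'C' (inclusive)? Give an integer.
Answer: 3

Derivation:
Subtree rooted at C contains: A, C, D
Count = 3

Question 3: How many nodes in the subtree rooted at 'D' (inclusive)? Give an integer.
Answer: 2

Derivation:
Subtree rooted at D contains: A, D
Count = 2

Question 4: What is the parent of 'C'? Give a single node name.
Answer: G

Derivation:
Scan adjacency: C appears as child of G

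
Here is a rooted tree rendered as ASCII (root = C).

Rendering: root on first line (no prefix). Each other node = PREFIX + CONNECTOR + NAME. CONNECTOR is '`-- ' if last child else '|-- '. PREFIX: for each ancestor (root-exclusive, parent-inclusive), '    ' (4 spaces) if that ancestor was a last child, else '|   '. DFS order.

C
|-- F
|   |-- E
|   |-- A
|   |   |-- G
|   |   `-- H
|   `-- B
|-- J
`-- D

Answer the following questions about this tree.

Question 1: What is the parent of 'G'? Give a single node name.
Scan adjacency: G appears as child of A

Answer: A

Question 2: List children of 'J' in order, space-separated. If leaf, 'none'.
Node J's children (from adjacency): (leaf)

Answer: none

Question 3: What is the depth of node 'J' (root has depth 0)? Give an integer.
Answer: 1

Derivation:
Path from root to J: C -> J
Depth = number of edges = 1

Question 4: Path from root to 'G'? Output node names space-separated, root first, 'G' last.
Answer: C F A G

Derivation:
Walk down from root: C -> F -> A -> G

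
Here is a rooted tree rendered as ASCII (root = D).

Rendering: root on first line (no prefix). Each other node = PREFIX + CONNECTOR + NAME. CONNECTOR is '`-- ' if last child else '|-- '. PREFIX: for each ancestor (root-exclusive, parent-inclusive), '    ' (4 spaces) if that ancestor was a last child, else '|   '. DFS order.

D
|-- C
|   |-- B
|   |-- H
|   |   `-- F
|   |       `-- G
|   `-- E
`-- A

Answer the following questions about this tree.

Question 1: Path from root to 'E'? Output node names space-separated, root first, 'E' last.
Walk down from root: D -> C -> E

Answer: D C E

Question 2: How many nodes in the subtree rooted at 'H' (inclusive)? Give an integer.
Subtree rooted at H contains: F, G, H
Count = 3

Answer: 3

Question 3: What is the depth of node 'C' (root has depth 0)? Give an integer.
Answer: 1

Derivation:
Path from root to C: D -> C
Depth = number of edges = 1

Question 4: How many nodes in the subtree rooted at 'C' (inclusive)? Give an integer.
Answer: 6

Derivation:
Subtree rooted at C contains: B, C, E, F, G, H
Count = 6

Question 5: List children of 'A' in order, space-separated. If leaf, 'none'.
Answer: none

Derivation:
Node A's children (from adjacency): (leaf)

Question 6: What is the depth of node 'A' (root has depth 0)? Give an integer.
Path from root to A: D -> A
Depth = number of edges = 1

Answer: 1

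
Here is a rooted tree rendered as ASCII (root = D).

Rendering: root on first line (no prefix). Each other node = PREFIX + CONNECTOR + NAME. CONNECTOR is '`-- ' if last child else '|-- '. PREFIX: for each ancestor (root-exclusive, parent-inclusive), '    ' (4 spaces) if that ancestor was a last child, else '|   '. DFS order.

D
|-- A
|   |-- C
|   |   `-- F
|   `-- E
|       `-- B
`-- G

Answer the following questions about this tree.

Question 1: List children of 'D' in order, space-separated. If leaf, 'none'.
Answer: A G

Derivation:
Node D's children (from adjacency): A, G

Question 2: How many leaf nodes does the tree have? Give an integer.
Leaves (nodes with no children): B, F, G

Answer: 3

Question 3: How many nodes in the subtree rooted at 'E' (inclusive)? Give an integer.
Subtree rooted at E contains: B, E
Count = 2

Answer: 2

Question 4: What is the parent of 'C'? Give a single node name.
Scan adjacency: C appears as child of A

Answer: A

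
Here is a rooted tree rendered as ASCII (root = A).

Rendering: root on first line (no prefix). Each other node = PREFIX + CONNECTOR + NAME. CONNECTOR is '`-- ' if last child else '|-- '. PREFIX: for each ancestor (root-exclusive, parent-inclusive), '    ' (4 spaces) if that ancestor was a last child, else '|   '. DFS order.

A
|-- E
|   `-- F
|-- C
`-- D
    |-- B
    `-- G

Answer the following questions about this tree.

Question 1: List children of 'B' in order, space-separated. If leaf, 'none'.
Answer: none

Derivation:
Node B's children (from adjacency): (leaf)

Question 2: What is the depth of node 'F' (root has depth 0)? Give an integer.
Path from root to F: A -> E -> F
Depth = number of edges = 2

Answer: 2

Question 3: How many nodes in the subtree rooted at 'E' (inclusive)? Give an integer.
Answer: 2

Derivation:
Subtree rooted at E contains: E, F
Count = 2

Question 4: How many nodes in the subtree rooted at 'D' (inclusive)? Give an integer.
Subtree rooted at D contains: B, D, G
Count = 3

Answer: 3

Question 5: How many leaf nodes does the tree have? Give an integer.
Leaves (nodes with no children): B, C, F, G

Answer: 4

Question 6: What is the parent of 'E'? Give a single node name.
Answer: A

Derivation:
Scan adjacency: E appears as child of A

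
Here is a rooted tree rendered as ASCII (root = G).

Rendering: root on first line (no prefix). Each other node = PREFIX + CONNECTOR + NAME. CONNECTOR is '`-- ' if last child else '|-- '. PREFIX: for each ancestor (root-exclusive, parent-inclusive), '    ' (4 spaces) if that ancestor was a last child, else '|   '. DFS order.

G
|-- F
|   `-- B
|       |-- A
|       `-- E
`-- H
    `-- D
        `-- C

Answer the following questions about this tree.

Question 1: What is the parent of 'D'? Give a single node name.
Scan adjacency: D appears as child of H

Answer: H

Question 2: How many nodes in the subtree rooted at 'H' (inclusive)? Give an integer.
Answer: 3

Derivation:
Subtree rooted at H contains: C, D, H
Count = 3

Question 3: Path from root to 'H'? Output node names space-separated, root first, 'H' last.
Answer: G H

Derivation:
Walk down from root: G -> H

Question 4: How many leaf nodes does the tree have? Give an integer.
Leaves (nodes with no children): A, C, E

Answer: 3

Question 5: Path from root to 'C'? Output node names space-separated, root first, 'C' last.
Answer: G H D C

Derivation:
Walk down from root: G -> H -> D -> C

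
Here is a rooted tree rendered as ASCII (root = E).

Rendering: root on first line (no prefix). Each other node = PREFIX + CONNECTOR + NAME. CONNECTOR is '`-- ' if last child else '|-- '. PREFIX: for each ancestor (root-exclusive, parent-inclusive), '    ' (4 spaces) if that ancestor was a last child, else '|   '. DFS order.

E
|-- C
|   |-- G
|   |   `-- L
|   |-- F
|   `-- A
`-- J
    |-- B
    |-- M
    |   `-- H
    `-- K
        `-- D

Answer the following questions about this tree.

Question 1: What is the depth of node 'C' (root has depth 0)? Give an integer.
Path from root to C: E -> C
Depth = number of edges = 1

Answer: 1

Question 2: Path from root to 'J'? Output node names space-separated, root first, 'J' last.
Walk down from root: E -> J

Answer: E J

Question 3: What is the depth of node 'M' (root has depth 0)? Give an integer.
Path from root to M: E -> J -> M
Depth = number of edges = 2

Answer: 2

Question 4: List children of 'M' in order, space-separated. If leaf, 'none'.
Answer: H

Derivation:
Node M's children (from adjacency): H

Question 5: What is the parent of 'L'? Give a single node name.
Answer: G

Derivation:
Scan adjacency: L appears as child of G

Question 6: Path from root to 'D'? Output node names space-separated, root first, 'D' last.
Walk down from root: E -> J -> K -> D

Answer: E J K D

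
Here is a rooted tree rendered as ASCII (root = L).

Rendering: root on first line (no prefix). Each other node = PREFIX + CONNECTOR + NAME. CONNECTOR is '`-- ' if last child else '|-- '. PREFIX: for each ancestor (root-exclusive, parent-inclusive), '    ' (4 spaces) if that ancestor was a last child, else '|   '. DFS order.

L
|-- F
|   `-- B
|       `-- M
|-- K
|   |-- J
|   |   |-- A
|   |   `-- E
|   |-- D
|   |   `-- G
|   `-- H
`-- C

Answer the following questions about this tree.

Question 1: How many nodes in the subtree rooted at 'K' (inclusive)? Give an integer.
Answer: 7

Derivation:
Subtree rooted at K contains: A, D, E, G, H, J, K
Count = 7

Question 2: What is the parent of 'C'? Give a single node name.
Answer: L

Derivation:
Scan adjacency: C appears as child of L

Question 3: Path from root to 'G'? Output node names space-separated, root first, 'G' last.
Walk down from root: L -> K -> D -> G

Answer: L K D G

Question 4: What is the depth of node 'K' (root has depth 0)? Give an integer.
Answer: 1

Derivation:
Path from root to K: L -> K
Depth = number of edges = 1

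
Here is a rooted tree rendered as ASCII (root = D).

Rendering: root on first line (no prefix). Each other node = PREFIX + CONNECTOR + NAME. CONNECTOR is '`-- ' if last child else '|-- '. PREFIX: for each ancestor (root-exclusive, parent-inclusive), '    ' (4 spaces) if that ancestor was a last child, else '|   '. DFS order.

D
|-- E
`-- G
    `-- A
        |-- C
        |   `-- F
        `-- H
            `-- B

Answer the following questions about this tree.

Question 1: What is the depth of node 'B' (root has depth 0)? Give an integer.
Answer: 4

Derivation:
Path from root to B: D -> G -> A -> H -> B
Depth = number of edges = 4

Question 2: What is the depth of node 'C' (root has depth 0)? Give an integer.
Answer: 3

Derivation:
Path from root to C: D -> G -> A -> C
Depth = number of edges = 3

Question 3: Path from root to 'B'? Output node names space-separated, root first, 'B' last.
Answer: D G A H B

Derivation:
Walk down from root: D -> G -> A -> H -> B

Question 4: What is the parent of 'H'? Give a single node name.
Scan adjacency: H appears as child of A

Answer: A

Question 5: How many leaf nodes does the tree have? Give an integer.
Leaves (nodes with no children): B, E, F

Answer: 3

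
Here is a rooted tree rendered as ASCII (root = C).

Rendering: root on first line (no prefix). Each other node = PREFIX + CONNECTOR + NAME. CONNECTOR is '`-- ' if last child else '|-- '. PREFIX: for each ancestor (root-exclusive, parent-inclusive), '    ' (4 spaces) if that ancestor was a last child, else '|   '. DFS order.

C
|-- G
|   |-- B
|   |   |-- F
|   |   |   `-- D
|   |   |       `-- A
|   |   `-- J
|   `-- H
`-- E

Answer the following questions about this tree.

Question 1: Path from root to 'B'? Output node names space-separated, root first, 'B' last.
Walk down from root: C -> G -> B

Answer: C G B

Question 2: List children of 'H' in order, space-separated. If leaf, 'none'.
Node H's children (from adjacency): (leaf)

Answer: none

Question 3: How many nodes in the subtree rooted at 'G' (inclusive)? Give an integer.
Subtree rooted at G contains: A, B, D, F, G, H, J
Count = 7

Answer: 7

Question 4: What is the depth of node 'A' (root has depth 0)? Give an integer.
Answer: 5

Derivation:
Path from root to A: C -> G -> B -> F -> D -> A
Depth = number of edges = 5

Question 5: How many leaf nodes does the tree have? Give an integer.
Leaves (nodes with no children): A, E, H, J

Answer: 4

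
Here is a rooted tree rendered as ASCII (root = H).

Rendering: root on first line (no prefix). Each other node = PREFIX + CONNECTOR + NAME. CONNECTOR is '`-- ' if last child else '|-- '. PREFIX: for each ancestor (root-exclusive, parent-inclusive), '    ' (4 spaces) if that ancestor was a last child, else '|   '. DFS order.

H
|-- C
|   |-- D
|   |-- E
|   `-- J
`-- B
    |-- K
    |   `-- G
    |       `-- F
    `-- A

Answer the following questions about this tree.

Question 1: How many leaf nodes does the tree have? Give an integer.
Answer: 5

Derivation:
Leaves (nodes with no children): A, D, E, F, J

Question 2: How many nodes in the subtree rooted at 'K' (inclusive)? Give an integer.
Answer: 3

Derivation:
Subtree rooted at K contains: F, G, K
Count = 3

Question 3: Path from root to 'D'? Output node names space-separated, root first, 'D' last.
Answer: H C D

Derivation:
Walk down from root: H -> C -> D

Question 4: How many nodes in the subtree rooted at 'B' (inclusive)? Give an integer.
Answer: 5

Derivation:
Subtree rooted at B contains: A, B, F, G, K
Count = 5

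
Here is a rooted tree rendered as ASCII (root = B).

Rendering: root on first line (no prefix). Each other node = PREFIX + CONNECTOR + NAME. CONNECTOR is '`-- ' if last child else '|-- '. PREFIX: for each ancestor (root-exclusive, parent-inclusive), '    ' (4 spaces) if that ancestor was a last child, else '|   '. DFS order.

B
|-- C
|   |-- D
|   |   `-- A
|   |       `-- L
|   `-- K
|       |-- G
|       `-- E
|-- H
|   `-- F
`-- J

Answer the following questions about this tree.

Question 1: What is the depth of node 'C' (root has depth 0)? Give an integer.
Path from root to C: B -> C
Depth = number of edges = 1

Answer: 1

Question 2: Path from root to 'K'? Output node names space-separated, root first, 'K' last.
Walk down from root: B -> C -> K

Answer: B C K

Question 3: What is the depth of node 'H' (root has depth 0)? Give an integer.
Path from root to H: B -> H
Depth = number of edges = 1

Answer: 1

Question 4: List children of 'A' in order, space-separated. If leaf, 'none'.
Answer: L

Derivation:
Node A's children (from adjacency): L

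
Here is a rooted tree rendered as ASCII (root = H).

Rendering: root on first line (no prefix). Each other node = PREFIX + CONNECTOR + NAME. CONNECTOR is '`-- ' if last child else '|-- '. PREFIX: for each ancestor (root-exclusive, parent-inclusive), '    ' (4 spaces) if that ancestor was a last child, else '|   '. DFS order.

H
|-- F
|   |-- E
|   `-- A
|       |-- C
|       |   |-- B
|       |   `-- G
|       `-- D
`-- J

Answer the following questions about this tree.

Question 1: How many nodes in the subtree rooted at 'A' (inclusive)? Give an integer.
Subtree rooted at A contains: A, B, C, D, G
Count = 5

Answer: 5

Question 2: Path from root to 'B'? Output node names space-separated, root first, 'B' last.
Answer: H F A C B

Derivation:
Walk down from root: H -> F -> A -> C -> B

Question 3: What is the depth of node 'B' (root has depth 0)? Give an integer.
Path from root to B: H -> F -> A -> C -> B
Depth = number of edges = 4

Answer: 4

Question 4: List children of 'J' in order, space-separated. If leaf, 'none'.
Node J's children (from adjacency): (leaf)

Answer: none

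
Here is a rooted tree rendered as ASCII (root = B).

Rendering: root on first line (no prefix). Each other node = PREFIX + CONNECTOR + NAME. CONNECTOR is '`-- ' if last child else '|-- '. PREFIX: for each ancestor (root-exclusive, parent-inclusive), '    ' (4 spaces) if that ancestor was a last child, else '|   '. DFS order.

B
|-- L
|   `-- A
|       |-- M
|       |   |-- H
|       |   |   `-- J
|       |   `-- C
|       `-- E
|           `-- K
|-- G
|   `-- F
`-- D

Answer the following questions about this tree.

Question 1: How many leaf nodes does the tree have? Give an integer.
Answer: 5

Derivation:
Leaves (nodes with no children): C, D, F, J, K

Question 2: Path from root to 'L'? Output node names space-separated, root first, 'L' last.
Walk down from root: B -> L

Answer: B L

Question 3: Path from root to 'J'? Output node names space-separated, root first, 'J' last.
Answer: B L A M H J

Derivation:
Walk down from root: B -> L -> A -> M -> H -> J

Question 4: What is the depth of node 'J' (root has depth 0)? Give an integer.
Path from root to J: B -> L -> A -> M -> H -> J
Depth = number of edges = 5

Answer: 5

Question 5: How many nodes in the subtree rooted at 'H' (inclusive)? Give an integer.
Answer: 2

Derivation:
Subtree rooted at H contains: H, J
Count = 2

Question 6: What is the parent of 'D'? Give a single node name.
Scan adjacency: D appears as child of B

Answer: B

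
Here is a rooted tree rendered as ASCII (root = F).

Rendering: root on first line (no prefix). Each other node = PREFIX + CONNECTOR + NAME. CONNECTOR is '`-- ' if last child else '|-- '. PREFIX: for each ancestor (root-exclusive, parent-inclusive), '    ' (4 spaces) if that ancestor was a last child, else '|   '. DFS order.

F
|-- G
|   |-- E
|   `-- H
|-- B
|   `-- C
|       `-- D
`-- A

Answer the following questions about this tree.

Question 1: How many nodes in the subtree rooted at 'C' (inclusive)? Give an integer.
Subtree rooted at C contains: C, D
Count = 2

Answer: 2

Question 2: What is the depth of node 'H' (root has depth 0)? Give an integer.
Path from root to H: F -> G -> H
Depth = number of edges = 2

Answer: 2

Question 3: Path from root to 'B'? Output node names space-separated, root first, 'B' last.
Walk down from root: F -> B

Answer: F B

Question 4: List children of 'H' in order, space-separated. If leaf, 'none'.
Answer: none

Derivation:
Node H's children (from adjacency): (leaf)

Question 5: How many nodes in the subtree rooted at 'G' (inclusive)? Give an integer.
Answer: 3

Derivation:
Subtree rooted at G contains: E, G, H
Count = 3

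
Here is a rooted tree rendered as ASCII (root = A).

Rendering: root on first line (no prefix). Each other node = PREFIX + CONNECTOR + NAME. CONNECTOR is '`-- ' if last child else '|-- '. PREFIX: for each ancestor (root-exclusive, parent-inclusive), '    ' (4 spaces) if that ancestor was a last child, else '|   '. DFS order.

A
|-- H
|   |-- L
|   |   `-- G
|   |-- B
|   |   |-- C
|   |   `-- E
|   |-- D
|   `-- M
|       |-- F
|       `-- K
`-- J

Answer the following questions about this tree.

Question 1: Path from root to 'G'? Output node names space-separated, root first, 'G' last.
Answer: A H L G

Derivation:
Walk down from root: A -> H -> L -> G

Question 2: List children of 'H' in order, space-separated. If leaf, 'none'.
Answer: L B D M

Derivation:
Node H's children (from adjacency): L, B, D, M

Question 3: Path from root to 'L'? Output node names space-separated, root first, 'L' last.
Walk down from root: A -> H -> L

Answer: A H L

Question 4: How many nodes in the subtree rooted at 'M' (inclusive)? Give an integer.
Subtree rooted at M contains: F, K, M
Count = 3

Answer: 3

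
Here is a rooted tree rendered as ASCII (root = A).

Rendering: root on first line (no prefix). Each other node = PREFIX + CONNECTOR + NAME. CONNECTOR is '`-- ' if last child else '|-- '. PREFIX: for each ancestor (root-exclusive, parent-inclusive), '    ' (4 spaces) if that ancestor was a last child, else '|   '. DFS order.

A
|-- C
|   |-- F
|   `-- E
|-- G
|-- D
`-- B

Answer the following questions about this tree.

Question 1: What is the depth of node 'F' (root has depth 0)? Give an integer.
Answer: 2

Derivation:
Path from root to F: A -> C -> F
Depth = number of edges = 2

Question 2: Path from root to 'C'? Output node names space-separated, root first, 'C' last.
Answer: A C

Derivation:
Walk down from root: A -> C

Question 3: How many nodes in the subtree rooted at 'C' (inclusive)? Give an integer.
Answer: 3

Derivation:
Subtree rooted at C contains: C, E, F
Count = 3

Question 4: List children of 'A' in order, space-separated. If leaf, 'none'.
Answer: C G D B

Derivation:
Node A's children (from adjacency): C, G, D, B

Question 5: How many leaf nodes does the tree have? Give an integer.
Answer: 5

Derivation:
Leaves (nodes with no children): B, D, E, F, G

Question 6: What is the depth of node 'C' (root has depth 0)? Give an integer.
Path from root to C: A -> C
Depth = number of edges = 1

Answer: 1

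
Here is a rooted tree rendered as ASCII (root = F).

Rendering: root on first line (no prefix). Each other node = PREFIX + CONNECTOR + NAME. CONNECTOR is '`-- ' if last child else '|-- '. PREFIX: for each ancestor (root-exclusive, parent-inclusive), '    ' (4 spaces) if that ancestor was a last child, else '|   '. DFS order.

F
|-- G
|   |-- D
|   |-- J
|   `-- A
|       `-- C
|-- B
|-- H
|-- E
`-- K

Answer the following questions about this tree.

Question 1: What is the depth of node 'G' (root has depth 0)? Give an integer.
Path from root to G: F -> G
Depth = number of edges = 1

Answer: 1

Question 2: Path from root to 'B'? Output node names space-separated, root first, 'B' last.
Answer: F B

Derivation:
Walk down from root: F -> B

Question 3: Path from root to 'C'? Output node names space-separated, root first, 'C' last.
Walk down from root: F -> G -> A -> C

Answer: F G A C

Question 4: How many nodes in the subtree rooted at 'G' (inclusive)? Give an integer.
Subtree rooted at G contains: A, C, D, G, J
Count = 5

Answer: 5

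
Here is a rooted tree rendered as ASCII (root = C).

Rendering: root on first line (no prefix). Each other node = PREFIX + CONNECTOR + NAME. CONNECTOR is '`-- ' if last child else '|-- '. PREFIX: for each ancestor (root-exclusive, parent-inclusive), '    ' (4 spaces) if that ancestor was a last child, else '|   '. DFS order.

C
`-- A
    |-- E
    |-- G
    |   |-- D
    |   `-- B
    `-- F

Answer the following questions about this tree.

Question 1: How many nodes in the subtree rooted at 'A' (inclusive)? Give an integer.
Subtree rooted at A contains: A, B, D, E, F, G
Count = 6

Answer: 6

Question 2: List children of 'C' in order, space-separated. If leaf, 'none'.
Answer: A

Derivation:
Node C's children (from adjacency): A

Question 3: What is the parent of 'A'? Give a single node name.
Answer: C

Derivation:
Scan adjacency: A appears as child of C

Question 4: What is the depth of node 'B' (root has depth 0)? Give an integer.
Answer: 3

Derivation:
Path from root to B: C -> A -> G -> B
Depth = number of edges = 3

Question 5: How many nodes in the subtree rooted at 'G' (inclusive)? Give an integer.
Subtree rooted at G contains: B, D, G
Count = 3

Answer: 3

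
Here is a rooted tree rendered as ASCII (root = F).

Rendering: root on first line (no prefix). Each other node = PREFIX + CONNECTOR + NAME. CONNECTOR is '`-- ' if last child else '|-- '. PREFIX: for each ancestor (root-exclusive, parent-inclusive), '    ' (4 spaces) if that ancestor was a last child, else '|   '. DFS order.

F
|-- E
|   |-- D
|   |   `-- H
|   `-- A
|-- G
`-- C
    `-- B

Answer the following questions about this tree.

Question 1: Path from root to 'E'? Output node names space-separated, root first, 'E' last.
Answer: F E

Derivation:
Walk down from root: F -> E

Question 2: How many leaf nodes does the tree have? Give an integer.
Leaves (nodes with no children): A, B, G, H

Answer: 4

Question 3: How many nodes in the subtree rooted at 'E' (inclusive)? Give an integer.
Answer: 4

Derivation:
Subtree rooted at E contains: A, D, E, H
Count = 4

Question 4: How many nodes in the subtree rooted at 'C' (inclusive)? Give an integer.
Subtree rooted at C contains: B, C
Count = 2

Answer: 2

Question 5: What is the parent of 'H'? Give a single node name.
Answer: D

Derivation:
Scan adjacency: H appears as child of D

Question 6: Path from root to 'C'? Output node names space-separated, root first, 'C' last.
Walk down from root: F -> C

Answer: F C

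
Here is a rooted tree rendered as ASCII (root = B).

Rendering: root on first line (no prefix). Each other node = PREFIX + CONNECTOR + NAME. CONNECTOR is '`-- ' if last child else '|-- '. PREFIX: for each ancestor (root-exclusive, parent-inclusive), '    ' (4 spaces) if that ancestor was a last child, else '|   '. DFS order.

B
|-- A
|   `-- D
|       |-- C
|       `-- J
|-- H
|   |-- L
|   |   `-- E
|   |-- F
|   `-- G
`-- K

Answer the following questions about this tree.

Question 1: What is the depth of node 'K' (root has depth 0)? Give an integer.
Path from root to K: B -> K
Depth = number of edges = 1

Answer: 1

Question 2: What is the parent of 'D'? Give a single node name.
Scan adjacency: D appears as child of A

Answer: A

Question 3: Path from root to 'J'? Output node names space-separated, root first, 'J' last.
Answer: B A D J

Derivation:
Walk down from root: B -> A -> D -> J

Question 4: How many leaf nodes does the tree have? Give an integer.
Answer: 6

Derivation:
Leaves (nodes with no children): C, E, F, G, J, K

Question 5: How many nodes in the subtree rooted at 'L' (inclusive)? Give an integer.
Answer: 2

Derivation:
Subtree rooted at L contains: E, L
Count = 2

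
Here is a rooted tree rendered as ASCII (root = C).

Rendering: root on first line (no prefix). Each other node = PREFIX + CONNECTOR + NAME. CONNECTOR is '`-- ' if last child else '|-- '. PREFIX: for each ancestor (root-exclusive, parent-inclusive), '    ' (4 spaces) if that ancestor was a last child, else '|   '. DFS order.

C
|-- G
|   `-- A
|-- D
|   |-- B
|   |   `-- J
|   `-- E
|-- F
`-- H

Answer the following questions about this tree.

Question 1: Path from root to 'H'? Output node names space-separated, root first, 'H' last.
Answer: C H

Derivation:
Walk down from root: C -> H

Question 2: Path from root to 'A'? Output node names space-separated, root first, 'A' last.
Answer: C G A

Derivation:
Walk down from root: C -> G -> A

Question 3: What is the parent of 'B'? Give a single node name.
Answer: D

Derivation:
Scan adjacency: B appears as child of D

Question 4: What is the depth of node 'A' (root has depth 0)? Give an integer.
Answer: 2

Derivation:
Path from root to A: C -> G -> A
Depth = number of edges = 2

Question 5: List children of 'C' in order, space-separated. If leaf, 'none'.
Answer: G D F H

Derivation:
Node C's children (from adjacency): G, D, F, H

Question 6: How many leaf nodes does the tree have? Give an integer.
Answer: 5

Derivation:
Leaves (nodes with no children): A, E, F, H, J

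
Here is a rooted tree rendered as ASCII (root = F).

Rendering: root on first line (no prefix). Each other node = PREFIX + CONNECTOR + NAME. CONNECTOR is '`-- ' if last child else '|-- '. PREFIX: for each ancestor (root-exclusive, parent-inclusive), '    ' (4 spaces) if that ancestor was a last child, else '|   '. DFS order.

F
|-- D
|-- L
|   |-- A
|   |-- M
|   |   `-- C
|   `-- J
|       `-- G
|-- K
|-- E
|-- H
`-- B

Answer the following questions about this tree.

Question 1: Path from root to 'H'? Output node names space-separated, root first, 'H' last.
Walk down from root: F -> H

Answer: F H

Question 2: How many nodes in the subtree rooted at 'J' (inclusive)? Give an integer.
Answer: 2

Derivation:
Subtree rooted at J contains: G, J
Count = 2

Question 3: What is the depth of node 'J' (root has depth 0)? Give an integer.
Path from root to J: F -> L -> J
Depth = number of edges = 2

Answer: 2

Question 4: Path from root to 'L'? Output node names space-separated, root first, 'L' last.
Walk down from root: F -> L

Answer: F L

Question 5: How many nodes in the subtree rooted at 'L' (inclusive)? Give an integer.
Answer: 6

Derivation:
Subtree rooted at L contains: A, C, G, J, L, M
Count = 6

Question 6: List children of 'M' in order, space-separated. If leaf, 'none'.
Answer: C

Derivation:
Node M's children (from adjacency): C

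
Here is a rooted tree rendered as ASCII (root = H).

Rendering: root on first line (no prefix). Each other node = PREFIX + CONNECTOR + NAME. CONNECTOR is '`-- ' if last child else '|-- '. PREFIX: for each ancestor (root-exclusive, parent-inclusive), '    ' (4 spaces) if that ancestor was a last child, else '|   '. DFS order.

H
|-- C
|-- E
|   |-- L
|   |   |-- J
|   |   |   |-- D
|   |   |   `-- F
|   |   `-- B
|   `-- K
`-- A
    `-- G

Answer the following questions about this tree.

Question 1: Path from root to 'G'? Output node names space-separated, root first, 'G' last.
Answer: H A G

Derivation:
Walk down from root: H -> A -> G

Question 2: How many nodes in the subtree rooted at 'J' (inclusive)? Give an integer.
Answer: 3

Derivation:
Subtree rooted at J contains: D, F, J
Count = 3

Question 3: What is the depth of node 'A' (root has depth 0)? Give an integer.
Path from root to A: H -> A
Depth = number of edges = 1

Answer: 1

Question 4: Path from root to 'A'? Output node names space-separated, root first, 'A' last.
Walk down from root: H -> A

Answer: H A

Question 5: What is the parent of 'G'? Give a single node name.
Scan adjacency: G appears as child of A

Answer: A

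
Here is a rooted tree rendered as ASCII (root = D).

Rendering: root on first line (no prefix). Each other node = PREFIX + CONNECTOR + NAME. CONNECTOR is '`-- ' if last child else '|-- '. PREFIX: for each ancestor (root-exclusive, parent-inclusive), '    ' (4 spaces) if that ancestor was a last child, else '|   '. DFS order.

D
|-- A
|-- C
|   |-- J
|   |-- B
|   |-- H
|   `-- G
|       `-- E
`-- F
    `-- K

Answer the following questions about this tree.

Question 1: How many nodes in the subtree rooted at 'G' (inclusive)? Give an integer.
Subtree rooted at G contains: E, G
Count = 2

Answer: 2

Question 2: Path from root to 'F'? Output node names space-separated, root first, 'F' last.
Answer: D F

Derivation:
Walk down from root: D -> F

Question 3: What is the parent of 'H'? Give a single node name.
Answer: C

Derivation:
Scan adjacency: H appears as child of C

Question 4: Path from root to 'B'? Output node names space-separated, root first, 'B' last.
Walk down from root: D -> C -> B

Answer: D C B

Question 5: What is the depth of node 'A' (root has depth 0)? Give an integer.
Path from root to A: D -> A
Depth = number of edges = 1

Answer: 1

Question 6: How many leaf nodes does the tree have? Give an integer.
Answer: 6

Derivation:
Leaves (nodes with no children): A, B, E, H, J, K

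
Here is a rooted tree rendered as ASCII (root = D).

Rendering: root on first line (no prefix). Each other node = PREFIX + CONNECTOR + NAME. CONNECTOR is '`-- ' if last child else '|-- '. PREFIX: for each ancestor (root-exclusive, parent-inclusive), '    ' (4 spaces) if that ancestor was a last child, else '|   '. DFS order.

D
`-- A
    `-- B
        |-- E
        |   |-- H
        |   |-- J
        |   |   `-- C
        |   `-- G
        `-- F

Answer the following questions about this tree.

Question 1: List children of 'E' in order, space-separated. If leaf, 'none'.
Answer: H J G

Derivation:
Node E's children (from adjacency): H, J, G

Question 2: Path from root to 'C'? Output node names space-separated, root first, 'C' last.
Walk down from root: D -> A -> B -> E -> J -> C

Answer: D A B E J C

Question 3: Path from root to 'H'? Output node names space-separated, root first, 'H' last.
Walk down from root: D -> A -> B -> E -> H

Answer: D A B E H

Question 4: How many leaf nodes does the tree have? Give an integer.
Leaves (nodes with no children): C, F, G, H

Answer: 4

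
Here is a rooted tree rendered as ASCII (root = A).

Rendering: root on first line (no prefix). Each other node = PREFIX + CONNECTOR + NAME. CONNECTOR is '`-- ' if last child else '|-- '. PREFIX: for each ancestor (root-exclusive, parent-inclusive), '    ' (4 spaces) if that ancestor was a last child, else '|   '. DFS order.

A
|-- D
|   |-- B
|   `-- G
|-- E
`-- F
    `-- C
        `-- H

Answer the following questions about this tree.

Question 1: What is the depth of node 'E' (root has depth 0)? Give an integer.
Path from root to E: A -> E
Depth = number of edges = 1

Answer: 1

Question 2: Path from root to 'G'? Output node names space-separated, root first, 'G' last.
Answer: A D G

Derivation:
Walk down from root: A -> D -> G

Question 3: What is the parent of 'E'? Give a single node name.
Scan adjacency: E appears as child of A

Answer: A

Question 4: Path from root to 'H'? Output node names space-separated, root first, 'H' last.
Answer: A F C H

Derivation:
Walk down from root: A -> F -> C -> H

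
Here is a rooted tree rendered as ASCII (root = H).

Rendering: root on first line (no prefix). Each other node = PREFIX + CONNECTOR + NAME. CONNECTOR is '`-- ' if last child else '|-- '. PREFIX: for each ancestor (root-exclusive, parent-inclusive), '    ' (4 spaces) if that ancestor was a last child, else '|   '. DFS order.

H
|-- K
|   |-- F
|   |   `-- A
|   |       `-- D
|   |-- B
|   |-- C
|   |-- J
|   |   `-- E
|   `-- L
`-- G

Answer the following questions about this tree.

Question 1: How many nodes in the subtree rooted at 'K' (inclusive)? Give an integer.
Answer: 9

Derivation:
Subtree rooted at K contains: A, B, C, D, E, F, J, K, L
Count = 9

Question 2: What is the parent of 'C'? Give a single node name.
Answer: K

Derivation:
Scan adjacency: C appears as child of K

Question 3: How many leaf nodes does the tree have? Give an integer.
Answer: 6

Derivation:
Leaves (nodes with no children): B, C, D, E, G, L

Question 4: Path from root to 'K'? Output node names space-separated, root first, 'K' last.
Walk down from root: H -> K

Answer: H K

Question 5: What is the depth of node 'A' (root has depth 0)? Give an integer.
Answer: 3

Derivation:
Path from root to A: H -> K -> F -> A
Depth = number of edges = 3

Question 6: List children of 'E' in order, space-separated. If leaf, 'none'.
Node E's children (from adjacency): (leaf)

Answer: none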